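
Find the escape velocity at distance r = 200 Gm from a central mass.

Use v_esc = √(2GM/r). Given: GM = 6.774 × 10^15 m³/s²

Convert to SI: r = 200 Gm = 2e+11 m.
Escape velocity comes from setting total energy to zero: ½v² − GM/r = 0 ⇒ v_esc = √(2GM / r).
v_esc = √(2 · 6.774e+15 / 2e+11) m/s ≈ 260.3 m/s = 260.3 m/s.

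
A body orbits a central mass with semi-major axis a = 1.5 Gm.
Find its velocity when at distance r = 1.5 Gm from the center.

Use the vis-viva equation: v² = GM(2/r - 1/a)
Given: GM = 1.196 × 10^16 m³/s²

Convert to SI: a = 1.5 Gm = 1.5e+09 m; r = 1.5 Gm = 1.5e+09 m.
Vis-viva: v = √(GM · (2/r − 1/a)).
2/r − 1/a = 2/1.5e+09 − 1/1.5e+09 = 6.66667e-10 m⁻¹.
v = √(1.196e+16 · 6.66667e-10) m/s ≈ 2824 m/s = 2.824 km/s.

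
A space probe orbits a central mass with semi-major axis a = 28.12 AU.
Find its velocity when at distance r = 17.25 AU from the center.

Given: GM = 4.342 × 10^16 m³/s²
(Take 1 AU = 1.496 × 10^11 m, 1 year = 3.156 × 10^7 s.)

Convert to SI: a = 28.12 AU = 4.20675e+12 m; r = 17.25 AU = 2.5806e+12 m.
Vis-viva: v = √(GM · (2/r − 1/a)).
2/r − 1/a = 2/2.5806e+12 − 1/4.20675e+12 = 5.373e-13 m⁻¹.
v = √(4.342e+16 · 5.373e-13) m/s ≈ 152.7 m/s = 0.03222 AU/year.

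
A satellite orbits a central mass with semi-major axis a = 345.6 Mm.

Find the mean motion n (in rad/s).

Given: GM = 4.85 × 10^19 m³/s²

Convert to SI: a = 345.6 Mm = 3.456e+08 m.
n = √(GM / a³).
n = √(4.85e+19 / (3.456e+08)³) rad/s ≈ 0.001084 rad/s.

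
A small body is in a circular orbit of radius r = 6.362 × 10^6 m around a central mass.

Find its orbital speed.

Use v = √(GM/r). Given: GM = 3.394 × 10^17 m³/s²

For a circular orbit, gravity supplies the centripetal force, so v = √(GM / r).
v = √(3.394e+17 / 6.362e+06) m/s ≈ 2.31e+05 m/s = 231 km/s.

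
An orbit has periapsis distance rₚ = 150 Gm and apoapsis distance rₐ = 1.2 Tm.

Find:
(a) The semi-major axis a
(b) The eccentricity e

Convert to SI: rₚ = 150 Gm = 1.5e+11 m; rₐ = 1.2 Tm = 1.2e+12 m.
(a) a = (rₚ + rₐ) / 2 = (1.5e+11 + 1.2e+12) / 2 ≈ 6.75e+11 m = 675 Gm.
(b) e = (rₐ − rₚ) / (rₐ + rₚ) = (1.2e+12 − 1.5e+11) / (1.2e+12 + 1.5e+11) ≈ 0.7778.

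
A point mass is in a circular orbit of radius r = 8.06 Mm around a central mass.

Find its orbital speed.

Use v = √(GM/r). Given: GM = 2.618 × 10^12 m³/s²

Convert to SI: r = 8.06 Mm = 8.06e+06 m.
For a circular orbit, gravity supplies the centripetal force, so v = √(GM / r).
v = √(2.618e+12 / 8.06e+06) m/s ≈ 569.9 m/s = 569.9 m/s.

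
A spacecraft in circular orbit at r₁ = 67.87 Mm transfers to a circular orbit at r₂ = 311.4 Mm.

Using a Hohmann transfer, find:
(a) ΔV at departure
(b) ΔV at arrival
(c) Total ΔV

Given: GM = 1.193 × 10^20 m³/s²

Convert to SI: r₁ = 67.87 Mm = 6.787e+07 m; r₂ = 311.4 Mm = 3.114e+08 m.
Transfer semi-major axis: a_t = (r₁ + r₂)/2 = (6.787e+07 + 3.114e+08)/2 = 1.89635e+08 m.
Circular speeds: v₁ = √(GM/r₁) = 1.32581e+06 m/s, v₂ = √(GM/r₂) = 618958 m/s.
Transfer speeds (vis-viva v² = GM(2/r − 1/a_t)): v₁ᵗ = 1.69895e+06 m/s, v₂ᵗ = 370289 m/s.
(a) ΔV₁ = |v₁ᵗ − v₁| ≈ 3.731e+05 m/s = 373.1 km/s.
(b) ΔV₂ = |v₂ − v₂ᵗ| ≈ 2.487e+05 m/s = 248.7 km/s.
(c) ΔV_total = ΔV₁ + ΔV₂ ≈ 6.218e+05 m/s = 621.8 km/s.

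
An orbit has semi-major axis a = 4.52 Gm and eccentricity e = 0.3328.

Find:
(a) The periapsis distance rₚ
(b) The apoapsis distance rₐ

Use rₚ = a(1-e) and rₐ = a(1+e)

Convert to SI: a = 4.52 Gm = 4.52e+09 m.
(a) rₚ = a(1 − e) = 4.52e+09 · (1 − 0.3328) = 4.52e+09 · 0.6672 ≈ 3.016e+09 m = 3.016 Gm.
(b) rₐ = a(1 + e) = 4.52e+09 · (1 + 0.3328) = 4.52e+09 · 1.3328 ≈ 6.024e+09 m = 6.024 Gm.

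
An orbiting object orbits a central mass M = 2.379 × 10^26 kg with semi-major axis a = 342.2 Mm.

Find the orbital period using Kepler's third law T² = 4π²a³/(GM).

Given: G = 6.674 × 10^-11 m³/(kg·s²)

Convert to SI: a = 342.2 Mm = 3.422e+08 m.
GM = G · M = 6.674e-11 · 2.379e+26 = 1.58774e+16 m³/s².
Kepler's third law: T = 2π √(a³ / GM).
Substituting a = 3.422e+08 m and GM = 1.58774e+16 m³/s²:
T = 2π √((3.422e+08)³ / 1.58774e+16) s
T ≈ 3.157e+05 s = 3.653 days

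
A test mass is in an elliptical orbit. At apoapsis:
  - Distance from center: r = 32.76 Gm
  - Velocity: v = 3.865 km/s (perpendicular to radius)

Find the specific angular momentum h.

Convert to SI: r = 32.76 Gm = 3.276e+10 m; v = 3.865 km/s = 3865 m/s.
With v perpendicular to r, h = r · v.
h = 3.276e+10 · 3865 m²/s ≈ 1.266e+14 m²/s.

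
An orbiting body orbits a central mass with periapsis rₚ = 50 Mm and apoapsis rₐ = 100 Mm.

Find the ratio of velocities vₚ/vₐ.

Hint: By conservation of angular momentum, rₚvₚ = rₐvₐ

Convert to SI: rₚ = 50 Mm = 5e+07 m; rₐ = 100 Mm = 1e+08 m.
Conservation of angular momentum gives rₚvₚ = rₐvₐ, so vₚ/vₐ = rₐ/rₚ.
vₚ/vₐ = 1e+08 / 5e+07 ≈ 2.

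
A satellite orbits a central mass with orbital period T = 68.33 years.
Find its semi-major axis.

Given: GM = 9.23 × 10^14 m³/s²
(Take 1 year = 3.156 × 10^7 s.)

Convert to SI: T = 68.33 years = 2.15649e+09 s.
Invert Kepler's third law: a = (GM · T² / (4π²))^(1/3).
Substituting T = 2.15649e+09 s and GM = 9.23e+14 m³/s²:
a = (9.23e+14 · (2.15649e+09)² / (4π²))^(1/3) m
a ≈ 4.773e+10 m = 47.73 Gm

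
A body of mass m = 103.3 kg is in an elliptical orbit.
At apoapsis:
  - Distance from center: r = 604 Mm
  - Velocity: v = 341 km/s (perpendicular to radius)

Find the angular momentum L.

Convert to SI: r = 604 Mm = 6.04e+08 m; v = 341 km/s = 341000 m/s.
Since v is perpendicular to r, L = m · v · r.
L = 103.3 · 341000 · 6.04e+08 kg·m²/s ≈ 2.128e+16 kg·m²/s.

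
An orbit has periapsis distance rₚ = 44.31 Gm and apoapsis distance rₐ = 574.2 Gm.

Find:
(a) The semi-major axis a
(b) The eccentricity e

Convert to SI: rₚ = 44.31 Gm = 4.431e+10 m; rₐ = 574.2 Gm = 5.742e+11 m.
(a) a = (rₚ + rₐ) / 2 = (4.431e+10 + 5.742e+11) / 2 ≈ 3.093e+11 m = 309.3 Gm.
(b) e = (rₐ − rₚ) / (rₐ + rₚ) = (5.742e+11 − 4.431e+10) / (5.742e+11 + 4.431e+10) ≈ 0.8567.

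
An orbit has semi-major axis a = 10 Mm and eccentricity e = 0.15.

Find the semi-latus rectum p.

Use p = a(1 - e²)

Convert to SI: a = 10 Mm = 1e+07 m.
p = a (1 − e²).
p = 1e+07 · (1 − (0.15)²) = 1e+07 · 0.9775 ≈ 9.775e+06 m = 9.775 Mm.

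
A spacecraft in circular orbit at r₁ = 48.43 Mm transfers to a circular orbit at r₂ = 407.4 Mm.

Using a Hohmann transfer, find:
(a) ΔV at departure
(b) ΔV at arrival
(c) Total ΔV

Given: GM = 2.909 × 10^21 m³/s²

Convert to SI: r₁ = 48.43 Mm = 4.843e+07 m; r₂ = 407.4 Mm = 4.074e+08 m.
Transfer semi-major axis: a_t = (r₁ + r₂)/2 = (4.843e+07 + 4.074e+08)/2 = 2.27915e+08 m.
Circular speeds: v₁ = √(GM/r₁) = 7.75023e+06 m/s, v₂ = √(GM/r₂) = 2.67215e+06 m/s.
Transfer speeds (vis-viva v² = GM(2/r − 1/a_t)): v₁ᵗ = 1.03619e+07 m/s, v₂ᵗ = 1.23178e+06 m/s.
(a) ΔV₁ = |v₁ᵗ − v₁| ≈ 2.612e+06 m/s = 2612 km/s.
(b) ΔV₂ = |v₂ − v₂ᵗ| ≈ 1.44e+06 m/s = 1440 km/s.
(c) ΔV_total = ΔV₁ + ΔV₂ ≈ 4.052e+06 m/s = 4052 km/s.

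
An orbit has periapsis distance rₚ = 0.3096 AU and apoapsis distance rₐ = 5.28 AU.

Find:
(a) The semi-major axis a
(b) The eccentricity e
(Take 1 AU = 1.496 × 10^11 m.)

Convert to SI: rₚ = 0.3096 AU = 4.63162e+10 m; rₐ = 5.28 AU = 7.89888e+11 m.
(a) a = (rₚ + rₐ) / 2 = (4.63162e+10 + 7.89888e+11) / 2 ≈ 4.181e+11 m = 2.795 AU.
(b) e = (rₐ − rₚ) / (rₐ + rₚ) = (7.89888e+11 − 4.63162e+10) / (7.89888e+11 + 4.63162e+10) ≈ 0.8892.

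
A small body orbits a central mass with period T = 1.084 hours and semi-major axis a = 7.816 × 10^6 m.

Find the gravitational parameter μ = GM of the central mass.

Convert to SI: T = 1.084 hours = 3902.4 s.
GM = 4π² · a³ / T².
GM = 4π² · (7.816e+06)³ / (3902.4)² m³/s² ≈ 1.238e+15 m³/s² = 1.238 × 10^15 m³/s².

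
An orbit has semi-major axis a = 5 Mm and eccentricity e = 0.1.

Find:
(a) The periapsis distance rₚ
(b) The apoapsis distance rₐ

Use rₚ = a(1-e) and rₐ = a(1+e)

Convert to SI: a = 5 Mm = 5e+06 m.
(a) rₚ = a(1 − e) = 5e+06 · (1 − 0.1) = 5e+06 · 0.9 ≈ 4.5e+06 m = 4.5 Mm.
(b) rₐ = a(1 + e) = 5e+06 · (1 + 0.1) = 5e+06 · 1.1 ≈ 5.5e+06 m = 5.5 Mm.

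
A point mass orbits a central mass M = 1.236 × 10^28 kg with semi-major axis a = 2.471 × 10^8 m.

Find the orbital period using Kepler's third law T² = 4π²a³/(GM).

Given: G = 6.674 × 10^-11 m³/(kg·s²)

GM = G · M = 6.674e-11 · 1.236e+28 = 8.24906e+17 m³/s².
Kepler's third law: T = 2π √(a³ / GM).
Substituting a = 2.471e+08 m and GM = 8.24906e+17 m³/s²:
T = 2π √((2.471e+08)³ / 8.24906e+17) s
T ≈ 2.687e+04 s = 7.464 hours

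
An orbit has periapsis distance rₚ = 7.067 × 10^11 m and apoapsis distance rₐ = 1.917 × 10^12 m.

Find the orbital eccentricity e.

e = (rₐ − rₚ) / (rₐ + rₚ).
e = (1.917e+12 − 7.067e+11) / (1.917e+12 + 7.067e+11) = 1.2103e+12 / 2.6237e+12 ≈ 0.4613.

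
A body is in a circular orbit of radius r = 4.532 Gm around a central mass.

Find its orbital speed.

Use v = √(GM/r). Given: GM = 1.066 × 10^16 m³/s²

Convert to SI: r = 4.532 Gm = 4.532e+09 m.
For a circular orbit, gravity supplies the centripetal force, so v = √(GM / r).
v = √(1.066e+16 / 4.532e+09) m/s ≈ 1534 m/s = 1.534 km/s.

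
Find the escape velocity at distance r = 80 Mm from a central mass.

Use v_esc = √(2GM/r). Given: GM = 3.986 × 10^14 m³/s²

Convert to SI: r = 80 Mm = 8e+07 m.
Escape velocity comes from setting total energy to zero: ½v² − GM/r = 0 ⇒ v_esc = √(2GM / r).
v_esc = √(2 · 3.986e+14 / 8e+07) m/s ≈ 3157 m/s = 3.157 km/s.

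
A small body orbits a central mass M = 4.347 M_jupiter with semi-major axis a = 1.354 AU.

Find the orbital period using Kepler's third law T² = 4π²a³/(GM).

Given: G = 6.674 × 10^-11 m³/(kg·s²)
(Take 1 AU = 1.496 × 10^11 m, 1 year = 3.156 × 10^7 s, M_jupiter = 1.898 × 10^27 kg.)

Convert to SI: a = 1.354 AU = 2.02558e+11 m; M = 4.347 M_jupiter = 8.25061e+27 kg.
GM = G · M = 6.674e-11 · 8.25061e+27 = 5.50645e+17 m³/s².
Kepler's third law: T = 2π √(a³ / GM).
Substituting a = 2.02558e+11 m and GM = 5.50645e+17 m³/s²:
T = 2π √((2.02558e+11)³ / 5.50645e+17) s
T ≈ 7.719e+08 s = 24.46 years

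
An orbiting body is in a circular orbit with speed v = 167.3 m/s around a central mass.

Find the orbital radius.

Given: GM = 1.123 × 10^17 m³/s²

For a circular orbit, v² = GM / r, so r = GM / v².
r = 1.123e+17 / (167.3)² m ≈ 4.012e+12 m = 4.012 × 10^12 m.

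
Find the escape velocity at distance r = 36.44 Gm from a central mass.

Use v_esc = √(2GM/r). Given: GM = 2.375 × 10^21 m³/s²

Convert to SI: r = 36.44 Gm = 3.644e+10 m.
Escape velocity comes from setting total energy to zero: ½v² − GM/r = 0 ⇒ v_esc = √(2GM / r).
v_esc = √(2 · 2.375e+21 / 3.644e+10) m/s ≈ 3.61e+05 m/s = 361 km/s.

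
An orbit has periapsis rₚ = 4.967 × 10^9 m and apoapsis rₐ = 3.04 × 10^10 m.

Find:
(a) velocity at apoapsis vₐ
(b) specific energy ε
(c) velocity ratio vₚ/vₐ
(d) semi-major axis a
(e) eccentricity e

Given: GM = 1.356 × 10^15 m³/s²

(a) With a = (rₚ + rₐ)/2 = 1.76835e+10 m, vₐ = √(GM (2/rₐ − 1/a)) = √(1.356e+15 · (2/3.04e+10 − 1/1.76835e+10)) m/s ≈ 111.9 m/s
(b) With a = (rₚ + rₐ)/2 = 1.76835e+10 m, ε = −GM/(2a) = −1.356e+15/(2 · 1.76835e+10) J/kg ≈ -3.834e+04 J/kg
(c) Conservation of angular momentum (rₚvₚ = rₐvₐ) gives vₚ/vₐ = rₐ/rₚ = 3.04e+10/4.967e+09 ≈ 6.12
(d) a = (rₚ + rₐ)/2 = (4.967e+09 + 3.04e+10)/2 ≈ 1.768e+10 m
(e) e = (rₐ − rₚ)/(rₐ + rₚ) = (3.04e+10 − 4.967e+09)/(3.04e+10 + 4.967e+09) ≈ 0.7191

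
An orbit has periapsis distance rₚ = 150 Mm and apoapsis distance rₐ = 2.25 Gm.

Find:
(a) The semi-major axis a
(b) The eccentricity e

Convert to SI: rₚ = 150 Mm = 1.5e+08 m; rₐ = 2.25 Gm = 2.25e+09 m.
(a) a = (rₚ + rₐ) / 2 = (1.5e+08 + 2.25e+09) / 2 ≈ 1.2e+09 m = 1.2 Gm.
(b) e = (rₐ − rₚ) / (rₐ + rₚ) = (2.25e+09 − 1.5e+08) / (2.25e+09 + 1.5e+08) ≈ 0.875.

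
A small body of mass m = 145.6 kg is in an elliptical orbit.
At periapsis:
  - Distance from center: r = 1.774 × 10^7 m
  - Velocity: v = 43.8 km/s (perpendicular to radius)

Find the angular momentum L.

Convert to SI: v = 43.8 km/s = 43800 m/s.
Since v is perpendicular to r, L = m · v · r.
L = 145.6 · 43800 · 1.774e+07 kg·m²/s ≈ 1.131e+14 kg·m²/s.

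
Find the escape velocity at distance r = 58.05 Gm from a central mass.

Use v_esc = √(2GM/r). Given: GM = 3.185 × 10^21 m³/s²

Convert to SI: r = 58.05 Gm = 5.805e+10 m.
Escape velocity comes from setting total energy to zero: ½v² − GM/r = 0 ⇒ v_esc = √(2GM / r).
v_esc = √(2 · 3.185e+21 / 5.805e+10) m/s ≈ 3.313e+05 m/s = 331.3 km/s.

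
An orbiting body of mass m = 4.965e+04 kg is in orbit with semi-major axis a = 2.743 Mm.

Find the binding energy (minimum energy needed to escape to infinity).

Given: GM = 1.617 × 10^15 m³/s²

Convert to SI: a = 2.743 Mm = 2.743e+06 m.
Total orbital energy is E = −GMm/(2a); binding energy is E_bind = −E = GMm/(2a).
E_bind = 1.617e+15 · 4.965e+04 / (2 · 2.743e+06) J ≈ 1.463e+13 J = 14.63 TJ.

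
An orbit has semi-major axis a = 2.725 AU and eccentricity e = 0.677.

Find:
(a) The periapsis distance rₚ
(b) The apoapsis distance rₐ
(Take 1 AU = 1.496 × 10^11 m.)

Convert to SI: a = 2.725 AU = 4.0766e+11 m.
(a) rₚ = a(1 − e) = 4.0766e+11 · (1 − 0.677) = 4.0766e+11 · 0.323 ≈ 1.317e+11 m = 0.8802 AU.
(b) rₐ = a(1 + e) = 4.0766e+11 · (1 + 0.677) = 4.0766e+11 · 1.677 ≈ 6.836e+11 m = 4.57 AU.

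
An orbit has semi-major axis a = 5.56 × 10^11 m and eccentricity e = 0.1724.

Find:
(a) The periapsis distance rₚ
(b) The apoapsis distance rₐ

(a) rₚ = a(1 − e) = 5.56e+11 · (1 − 0.1724) = 5.56e+11 · 0.8276 ≈ 4.601e+11 m = 4.601 × 10^11 m.
(b) rₐ = a(1 + e) = 5.56e+11 · (1 + 0.1724) = 5.56e+11 · 1.1724 ≈ 6.519e+11 m = 6.519 × 10^11 m.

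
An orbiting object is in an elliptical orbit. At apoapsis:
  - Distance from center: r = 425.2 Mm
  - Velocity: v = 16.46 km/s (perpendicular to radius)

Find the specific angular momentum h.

Convert to SI: r = 425.2 Mm = 4.252e+08 m; v = 16.46 km/s = 16460 m/s.
With v perpendicular to r, h = r · v.
h = 4.252e+08 · 16460 m²/s ≈ 6.999e+12 m²/s.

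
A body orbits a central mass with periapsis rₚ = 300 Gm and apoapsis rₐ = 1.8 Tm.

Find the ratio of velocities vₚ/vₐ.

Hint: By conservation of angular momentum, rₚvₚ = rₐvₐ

Convert to SI: rₚ = 300 Gm = 3e+11 m; rₐ = 1.8 Tm = 1.8e+12 m.
Conservation of angular momentum gives rₚvₚ = rₐvₐ, so vₚ/vₐ = rₐ/rₚ.
vₚ/vₐ = 1.8e+12 / 3e+11 ≈ 6.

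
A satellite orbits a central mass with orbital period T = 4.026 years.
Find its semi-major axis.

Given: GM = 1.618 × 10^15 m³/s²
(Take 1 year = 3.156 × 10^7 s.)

Convert to SI: T = 4.026 years = 1.27061e+08 s.
Invert Kepler's third law: a = (GM · T² / (4π²))^(1/3).
Substituting T = 1.27061e+08 s and GM = 1.618e+15 m³/s²:
a = (1.618e+15 · (1.27061e+08)² / (4π²))^(1/3) m
a ≈ 8.714e+09 m = 8.714 × 10^9 m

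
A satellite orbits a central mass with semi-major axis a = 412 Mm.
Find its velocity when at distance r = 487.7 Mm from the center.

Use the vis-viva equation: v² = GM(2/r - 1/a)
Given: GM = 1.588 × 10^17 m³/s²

Convert to SI: a = 412 Mm = 4.12e+08 m; r = 487.7 Mm = 4.877e+08 m.
Vis-viva: v = √(GM · (2/r − 1/a)).
2/r − 1/a = 2/4.877e+08 − 1/4.12e+08 = 1.6737e-09 m⁻¹.
v = √(1.588e+17 · 1.6737e-09) m/s ≈ 1.63e+04 m/s = 16.3 km/s.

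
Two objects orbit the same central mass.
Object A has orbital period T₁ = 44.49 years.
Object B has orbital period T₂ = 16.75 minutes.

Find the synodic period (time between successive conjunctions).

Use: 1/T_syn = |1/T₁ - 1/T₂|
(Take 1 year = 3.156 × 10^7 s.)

Convert to SI: T₁ = 44.49 years = 1.4041e+09 s; T₂ = 16.75 minutes = 1005 s.
T_syn = |T₁ · T₂ / (T₁ − T₂)|.
T_syn = |1.4041e+09 · 1005 / (1.4041e+09 − 1005)| s ≈ 1005 s = 16.75 minutes.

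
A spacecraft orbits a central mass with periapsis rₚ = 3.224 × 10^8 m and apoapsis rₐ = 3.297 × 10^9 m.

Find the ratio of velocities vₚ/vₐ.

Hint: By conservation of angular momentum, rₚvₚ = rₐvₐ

Conservation of angular momentum gives rₚvₚ = rₐvₐ, so vₚ/vₐ = rₐ/rₚ.
vₚ/vₐ = 3.297e+09 / 3.224e+08 ≈ 10.23.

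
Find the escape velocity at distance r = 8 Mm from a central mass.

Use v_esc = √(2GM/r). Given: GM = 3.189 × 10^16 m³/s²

Convert to SI: r = 8 Mm = 8e+06 m.
Escape velocity comes from setting total energy to zero: ½v² − GM/r = 0 ⇒ v_esc = √(2GM / r).
v_esc = √(2 · 3.189e+16 / 8e+06) m/s ≈ 8.929e+04 m/s = 89.29 km/s.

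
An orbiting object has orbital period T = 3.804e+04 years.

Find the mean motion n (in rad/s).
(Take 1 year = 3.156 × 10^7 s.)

Convert to SI: T = 3.804e+04 years = 1.20054e+12 s.
n = 2π / T.
n = 2π / 1.20054e+12 s ≈ 5.234e-12 rad/s.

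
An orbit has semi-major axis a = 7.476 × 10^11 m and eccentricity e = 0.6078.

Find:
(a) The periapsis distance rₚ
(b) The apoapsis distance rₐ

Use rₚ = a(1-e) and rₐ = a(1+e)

(a) rₚ = a(1 − e) = 7.476e+11 · (1 − 0.6078) = 7.476e+11 · 0.3922 ≈ 2.932e+11 m = 2.932 × 10^11 m.
(b) rₐ = a(1 + e) = 7.476e+11 · (1 + 0.6078) = 7.476e+11 · 1.6078 ≈ 1.202e+12 m = 1.202 × 10^12 m.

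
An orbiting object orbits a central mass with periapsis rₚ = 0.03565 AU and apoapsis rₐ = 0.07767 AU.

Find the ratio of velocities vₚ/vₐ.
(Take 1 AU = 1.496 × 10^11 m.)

Convert to SI: rₚ = 0.03565 AU = 5.33324e+09 m; rₐ = 0.07767 AU = 1.16194e+10 m.
Conservation of angular momentum gives rₚvₚ = rₐvₐ, so vₚ/vₐ = rₐ/rₚ.
vₚ/vₐ = 1.16194e+10 / 5.33324e+09 ≈ 2.179.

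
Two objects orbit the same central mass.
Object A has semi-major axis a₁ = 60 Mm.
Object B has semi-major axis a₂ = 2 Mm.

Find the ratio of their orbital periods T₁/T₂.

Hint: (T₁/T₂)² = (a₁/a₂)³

Convert to SI: a₁ = 60 Mm = 6e+07 m; a₂ = 2 Mm = 2e+06 m.
From Kepler's third law, (T₁/T₂)² = (a₁/a₂)³, so T₁/T₂ = (a₁/a₂)^(3/2).
a₁/a₂ = 6e+07 / 2e+06 = 30.
T₁/T₂ = (30)^(3/2) ≈ 164.3.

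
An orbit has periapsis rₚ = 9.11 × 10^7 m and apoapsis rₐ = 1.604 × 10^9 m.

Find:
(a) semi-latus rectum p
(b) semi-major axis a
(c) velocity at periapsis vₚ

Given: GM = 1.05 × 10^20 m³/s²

(a) From a = (rₚ + rₐ)/2 = 8.4755e+08 m and e = (rₐ − rₚ)/(rₐ + rₚ) = 0.892514, p = a(1 − e²) = 8.4755e+08 · (1 − (0.892514)²) ≈ 1.724e+08 m
(b) a = (rₚ + rₐ)/2 = (9.11e+07 + 1.604e+09)/2 ≈ 8.476e+08 m
(c) With a = (rₚ + rₐ)/2 = 8.4755e+08 m, vₚ = √(GM (2/rₚ − 1/a)) = √(1.05e+20 · (2/9.11e+07 − 1/8.4755e+08)) m/s ≈ 1.477e+06 m/s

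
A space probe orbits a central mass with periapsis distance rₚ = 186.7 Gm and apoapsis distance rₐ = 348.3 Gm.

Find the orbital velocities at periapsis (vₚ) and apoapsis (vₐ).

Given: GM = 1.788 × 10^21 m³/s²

Convert to SI: rₚ = 186.7 Gm = 1.867e+11 m; rₐ = 348.3 Gm = 3.483e+11 m.
Use the vis-viva equation v² = GM(2/r − 1/a) with a = (rₚ + rₐ)/2 = (1.867e+11 + 3.483e+11)/2 = 2.675e+11 m.
vₚ = √(GM · (2/rₚ − 1/a)) = √(1.788e+21 · (2/1.867e+11 − 1/2.675e+11)) m/s ≈ 1.117e+05 m/s = 111.7 km/s.
vₐ = √(GM · (2/rₐ − 1/a)) = √(1.788e+21 · (2/3.483e+11 − 1/2.675e+11)) m/s ≈ 5.986e+04 m/s = 59.86 km/s.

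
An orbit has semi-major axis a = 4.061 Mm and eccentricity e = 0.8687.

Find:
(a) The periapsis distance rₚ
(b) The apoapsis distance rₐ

Convert to SI: a = 4.061 Mm = 4.061e+06 m.
(a) rₚ = a(1 − e) = 4.061e+06 · (1 − 0.8687) = 4.061e+06 · 0.1313 ≈ 5.332e+05 m = 533.2 km.
(b) rₐ = a(1 + e) = 4.061e+06 · (1 + 0.8687) = 4.061e+06 · 1.8687 ≈ 7.589e+06 m = 7.589 Mm.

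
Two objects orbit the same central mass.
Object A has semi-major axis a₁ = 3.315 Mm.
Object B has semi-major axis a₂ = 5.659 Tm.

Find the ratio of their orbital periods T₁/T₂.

Convert to SI: a₁ = 3.315 Mm = 3.315e+06 m; a₂ = 5.659 Tm = 5.659e+12 m.
From Kepler's third law, (T₁/T₂)² = (a₁/a₂)³, so T₁/T₂ = (a₁/a₂)^(3/2).
a₁/a₂ = 3.315e+06 / 5.659e+12 = 5.85793e-07.
T₁/T₂ = (5.85793e-07)^(3/2) ≈ 4.483e-10.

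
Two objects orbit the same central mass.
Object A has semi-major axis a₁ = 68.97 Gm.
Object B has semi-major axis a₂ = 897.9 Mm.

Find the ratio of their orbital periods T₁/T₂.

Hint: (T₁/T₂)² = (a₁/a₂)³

Convert to SI: a₁ = 68.97 Gm = 6.897e+10 m; a₂ = 897.9 Mm = 8.979e+08 m.
From Kepler's third law, (T₁/T₂)² = (a₁/a₂)³, so T₁/T₂ = (a₁/a₂)^(3/2).
a₁/a₂ = 6.897e+10 / 8.979e+08 = 76.8126.
T₁/T₂ = (76.8126)^(3/2) ≈ 673.2.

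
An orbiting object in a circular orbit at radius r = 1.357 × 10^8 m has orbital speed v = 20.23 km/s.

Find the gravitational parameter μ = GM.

Convert to SI: v = 20.23 km/s = 20230 m/s.
For a circular orbit v² = GM/r, so GM = v² · r.
GM = (20230)² · 1.357e+08 m³/s² ≈ 5.554e+16 m³/s² = 5.554 × 10^16 m³/s².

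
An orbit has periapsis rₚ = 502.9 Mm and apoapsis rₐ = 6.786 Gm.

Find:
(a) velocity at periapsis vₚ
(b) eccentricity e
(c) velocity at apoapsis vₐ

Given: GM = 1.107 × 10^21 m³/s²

Convert to SI: rₚ = 502.9 Mm = 5.029e+08 m; rₐ = 6.786 Gm = 6.786e+09 m.
(a) With a = (rₚ + rₐ)/2 = 3.64445e+09 m, vₚ = √(GM (2/rₚ − 1/a)) = √(1.107e+21 · (2/5.029e+08 − 1/3.64445e+09)) m/s ≈ 2.025e+06 m/s
(b) e = (rₐ − rₚ)/(rₐ + rₚ) = (6.786e+09 − 5.029e+08)/(6.786e+09 + 5.029e+08) ≈ 0.862
(c) With a = (rₚ + rₐ)/2 = 3.64445e+09 m, vₐ = √(GM (2/rₐ − 1/a)) = √(1.107e+21 · (2/6.786e+09 − 1/3.64445e+09)) m/s ≈ 1.5e+05 m/s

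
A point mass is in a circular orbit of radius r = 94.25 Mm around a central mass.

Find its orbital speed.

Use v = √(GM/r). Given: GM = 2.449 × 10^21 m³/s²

Convert to SI: r = 94.25 Mm = 9.425e+07 m.
For a circular orbit, gravity supplies the centripetal force, so v = √(GM / r).
v = √(2.449e+21 / 9.425e+07) m/s ≈ 5.097e+06 m/s = 5097 km/s.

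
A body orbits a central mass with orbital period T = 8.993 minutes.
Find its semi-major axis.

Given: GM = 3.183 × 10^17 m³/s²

Convert to SI: T = 8.993 minutes = 539.58 s.
Invert Kepler's third law: a = (GM · T² / (4π²))^(1/3).
Substituting T = 539.58 s and GM = 3.183e+17 m³/s²:
a = (3.183e+17 · (539.58)² / (4π²))^(1/3) m
a ≈ 1.329e+07 m = 13.29 Mm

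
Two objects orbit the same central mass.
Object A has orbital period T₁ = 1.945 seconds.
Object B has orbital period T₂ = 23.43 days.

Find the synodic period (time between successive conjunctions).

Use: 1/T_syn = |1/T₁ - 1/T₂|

Convert to SI: T₂ = 23.43 days = 2.02435e+06 s.
T_syn = |T₁ · T₂ / (T₁ − T₂)|.
T_syn = |1.945 · 2.02435e+06 / (1.945 − 2.02435e+06)| s ≈ 1.945 s = 1.945 seconds.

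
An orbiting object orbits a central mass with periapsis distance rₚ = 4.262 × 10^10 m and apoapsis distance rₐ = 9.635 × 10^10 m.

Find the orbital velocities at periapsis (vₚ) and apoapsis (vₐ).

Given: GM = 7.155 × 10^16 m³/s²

Use the vis-viva equation v² = GM(2/r − 1/a) with a = (rₚ + rₐ)/2 = (4.262e+10 + 9.635e+10)/2 = 6.9485e+10 m.
vₚ = √(GM · (2/rₚ − 1/a)) = √(7.155e+16 · (2/4.262e+10 − 1/6.9485e+10)) m/s ≈ 1526 m/s = 1.526 km/s.
vₐ = √(GM · (2/rₐ − 1/a)) = √(7.155e+16 · (2/9.635e+10 − 1/6.9485e+10)) m/s ≈ 674.9 m/s = 674.9 m/s.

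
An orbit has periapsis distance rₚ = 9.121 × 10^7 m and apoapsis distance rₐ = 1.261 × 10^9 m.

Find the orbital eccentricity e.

e = (rₐ − rₚ) / (rₐ + rₚ).
e = (1.261e+09 − 9.121e+07) / (1.261e+09 + 9.121e+07) = 1.16979e+09 / 1.35221e+09 ≈ 0.8651.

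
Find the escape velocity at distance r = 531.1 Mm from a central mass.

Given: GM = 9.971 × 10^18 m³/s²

Convert to SI: r = 531.1 Mm = 5.311e+08 m.
Escape velocity comes from setting total energy to zero: ½v² − GM/r = 0 ⇒ v_esc = √(2GM / r).
v_esc = √(2 · 9.971e+18 / 5.311e+08) m/s ≈ 1.938e+05 m/s = 193.8 km/s.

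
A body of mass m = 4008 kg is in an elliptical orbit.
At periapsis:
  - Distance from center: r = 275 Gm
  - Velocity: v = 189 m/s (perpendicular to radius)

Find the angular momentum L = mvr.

Convert to SI: r = 275 Gm = 2.75e+11 m.
Since v is perpendicular to r, L = m · v · r.
L = 4008 · 189 · 2.75e+11 kg·m²/s ≈ 2.083e+17 kg·m²/s.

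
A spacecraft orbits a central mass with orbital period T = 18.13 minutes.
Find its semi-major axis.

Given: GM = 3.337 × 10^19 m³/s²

Convert to SI: T = 18.13 minutes = 1087.8 s.
Invert Kepler's third law: a = (GM · T² / (4π²))^(1/3).
Substituting T = 1087.8 s and GM = 3.337e+19 m³/s²:
a = (3.337e+19 · (1087.8)² / (4π²))^(1/3) m
a ≈ 1e+08 m = 100 Mm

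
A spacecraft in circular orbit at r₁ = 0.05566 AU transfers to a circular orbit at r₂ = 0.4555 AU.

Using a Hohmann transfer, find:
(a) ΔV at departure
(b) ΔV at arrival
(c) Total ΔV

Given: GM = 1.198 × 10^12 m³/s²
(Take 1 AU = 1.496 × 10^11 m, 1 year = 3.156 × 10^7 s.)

Convert to SI: r₁ = 0.05566 AU = 8.32674e+09 m; r₂ = 0.4555 AU = 6.81428e+10 m.
Transfer semi-major axis: a_t = (r₁ + r₂)/2 = (8.32674e+09 + 6.81428e+10)/2 = 3.82348e+10 m.
Circular speeds: v₁ = √(GM/r₁) = 11.9947 m/s, v₂ = √(GM/r₂) = 4.19294 m/s.
Transfer speeds (vis-viva v² = GM(2/r − 1/a_t)): v₁ᵗ = 16.013 m/s, v₂ᵗ = 1.95671 m/s.
(a) ΔV₁ = |v₁ᵗ − v₁| ≈ 4.018 m/s = 0.0008477 AU/year.
(b) ΔV₂ = |v₂ − v₂ᵗ| ≈ 2.236 m/s = 0.0004718 AU/year.
(c) ΔV_total = ΔV₁ + ΔV₂ ≈ 6.254 m/s = 0.001319 AU/year.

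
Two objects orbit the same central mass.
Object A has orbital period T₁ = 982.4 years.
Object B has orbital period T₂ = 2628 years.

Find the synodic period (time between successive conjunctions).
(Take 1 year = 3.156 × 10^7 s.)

Convert to SI: T₁ = 982.4 years = 3.10045e+10 s; T₂ = 2628 years = 8.29397e+10 s.
T_syn = |T₁ · T₂ / (T₁ − T₂)|.
T_syn = |3.10045e+10 · 8.29397e+10 / (3.10045e+10 − 8.29397e+10)| s ≈ 4.951e+10 s = 1569 years.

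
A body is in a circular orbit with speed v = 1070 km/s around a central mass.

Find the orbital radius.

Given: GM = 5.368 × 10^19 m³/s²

Convert to SI: v = 1070 km/s = 1.07e+06 m/s.
For a circular orbit, v² = GM / r, so r = GM / v².
r = 5.368e+19 / (1.07e+06)² m ≈ 4.689e+07 m = 46.89 Mm.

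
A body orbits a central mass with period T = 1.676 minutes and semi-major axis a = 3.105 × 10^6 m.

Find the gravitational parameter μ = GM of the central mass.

Convert to SI: T = 1.676 minutes = 100.56 s.
GM = 4π² · a³ / T².
GM = 4π² · (3.105e+06)³ / (100.56)² m³/s² ≈ 1.169e+17 m³/s² = 1.169 × 10^17 m³/s².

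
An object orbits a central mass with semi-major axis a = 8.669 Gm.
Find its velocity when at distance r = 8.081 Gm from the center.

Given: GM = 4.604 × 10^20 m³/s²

Convert to SI: a = 8.669 Gm = 8.669e+09 m; r = 8.081 Gm = 8.081e+09 m.
Vis-viva: v = √(GM · (2/r − 1/a)).
2/r − 1/a = 2/8.081e+09 − 1/8.669e+09 = 1.32141e-10 m⁻¹.
v = √(4.604e+20 · 1.32141e-10) m/s ≈ 2.467e+05 m/s = 246.7 km/s.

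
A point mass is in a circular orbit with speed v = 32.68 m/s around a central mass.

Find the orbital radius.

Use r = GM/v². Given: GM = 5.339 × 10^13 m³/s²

For a circular orbit, v² = GM / r, so r = GM / v².
r = 5.339e+13 / (32.68)² m ≈ 4.999e+10 m = 49.99 Gm.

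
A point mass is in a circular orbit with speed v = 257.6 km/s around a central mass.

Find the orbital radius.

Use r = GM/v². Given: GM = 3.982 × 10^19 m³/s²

Convert to SI: v = 257.6 km/s = 257600 m/s.
For a circular orbit, v² = GM / r, so r = GM / v².
r = 3.982e+19 / (257600)² m ≈ 6.001e+08 m = 600.1 Mm.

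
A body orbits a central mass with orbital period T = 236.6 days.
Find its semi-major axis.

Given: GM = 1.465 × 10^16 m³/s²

Convert to SI: T = 236.6 days = 2.04422e+07 s.
Invert Kepler's third law: a = (GM · T² / (4π²))^(1/3).
Substituting T = 2.04422e+07 s and GM = 1.465e+16 m³/s²:
a = (1.465e+16 · (2.04422e+07)² / (4π²))^(1/3) m
a ≈ 5.373e+09 m = 5.373 Gm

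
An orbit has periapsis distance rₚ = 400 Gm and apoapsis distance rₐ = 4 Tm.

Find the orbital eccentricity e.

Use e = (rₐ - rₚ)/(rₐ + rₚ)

Convert to SI: rₚ = 400 Gm = 4e+11 m; rₐ = 4 Tm = 4e+12 m.
e = (rₐ − rₚ) / (rₐ + rₚ).
e = (4e+12 − 4e+11) / (4e+12 + 4e+11) = 3.6e+12 / 4.4e+12 ≈ 0.8182.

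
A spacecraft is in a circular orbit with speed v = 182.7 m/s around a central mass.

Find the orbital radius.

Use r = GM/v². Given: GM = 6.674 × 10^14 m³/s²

For a circular orbit, v² = GM / r, so r = GM / v².
r = 6.674e+14 / (182.7)² m ≈ 1.999e+10 m = 19.99 Gm.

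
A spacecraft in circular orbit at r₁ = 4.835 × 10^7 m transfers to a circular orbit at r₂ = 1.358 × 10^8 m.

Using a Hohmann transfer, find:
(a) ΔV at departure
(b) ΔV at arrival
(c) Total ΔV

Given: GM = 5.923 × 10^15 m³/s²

Transfer semi-major axis: a_t = (r₁ + r₂)/2 = (4.835e+07 + 1.358e+08)/2 = 9.2075e+07 m.
Circular speeds: v₁ = √(GM/r₁) = 11068.1 m/s, v₂ = √(GM/r₂) = 6604.21 m/s.
Transfer speeds (vis-viva v² = GM(2/r − 1/a_t)): v₁ᵗ = 13441.6 m/s, v₂ᵗ = 4785.73 m/s.
(a) ΔV₁ = |v₁ᵗ − v₁| ≈ 2374 m/s = 2.374 km/s.
(b) ΔV₂ = |v₂ − v₂ᵗ| ≈ 1818 m/s = 1.818 km/s.
(c) ΔV_total = ΔV₁ + ΔV₂ ≈ 4192 m/s = 4.192 km/s.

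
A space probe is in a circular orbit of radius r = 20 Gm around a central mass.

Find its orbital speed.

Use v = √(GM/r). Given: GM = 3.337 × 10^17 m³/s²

Convert to SI: r = 20 Gm = 2e+10 m.
For a circular orbit, gravity supplies the centripetal force, so v = √(GM / r).
v = √(3.337e+17 / 2e+10) m/s ≈ 4085 m/s = 4.085 km/s.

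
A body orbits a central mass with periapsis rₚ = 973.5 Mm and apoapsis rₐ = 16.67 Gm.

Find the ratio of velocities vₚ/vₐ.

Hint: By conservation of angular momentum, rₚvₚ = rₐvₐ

Convert to SI: rₚ = 973.5 Mm = 9.735e+08 m; rₐ = 16.67 Gm = 1.667e+10 m.
Conservation of angular momentum gives rₚvₚ = rₐvₐ, so vₚ/vₐ = rₐ/rₚ.
vₚ/vₐ = 1.667e+10 / 9.735e+08 ≈ 17.12.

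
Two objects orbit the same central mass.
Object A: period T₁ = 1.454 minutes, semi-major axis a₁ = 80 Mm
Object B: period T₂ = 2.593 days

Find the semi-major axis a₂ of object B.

Convert to SI: T₁ = 1.454 minutes = 87.24 s; a₁ = 80 Mm = 8e+07 m; T₂ = 2.593 days = 224035 s.
Kepler's third law: (T₁/T₂)² = (a₁/a₂)³ ⇒ a₂ = a₁ · (T₂/T₁)^(2/3).
T₂/T₁ = 224035 / 87.24 = 2568.03.
a₂ = 8e+07 · (2568.03)^(2/3) m ≈ 1.5e+10 m = 15 Gm.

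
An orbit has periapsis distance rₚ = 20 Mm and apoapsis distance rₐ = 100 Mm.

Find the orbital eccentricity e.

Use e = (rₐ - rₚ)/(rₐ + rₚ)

Convert to SI: rₚ = 20 Mm = 2e+07 m; rₐ = 100 Mm = 1e+08 m.
e = (rₐ − rₚ) / (rₐ + rₚ).
e = (1e+08 − 2e+07) / (1e+08 + 2e+07) = 8e+07 / 1.2e+08 ≈ 0.6667.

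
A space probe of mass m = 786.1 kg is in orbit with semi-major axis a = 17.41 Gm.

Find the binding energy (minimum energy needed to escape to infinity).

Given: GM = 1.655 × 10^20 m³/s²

Convert to SI: a = 17.41 Gm = 1.741e+10 m.
Total orbital energy is E = −GMm/(2a); binding energy is E_bind = −E = GMm/(2a).
E_bind = 1.655e+20 · 786.1 / (2 · 1.741e+10) J ≈ 3.736e+12 J = 3.736 TJ.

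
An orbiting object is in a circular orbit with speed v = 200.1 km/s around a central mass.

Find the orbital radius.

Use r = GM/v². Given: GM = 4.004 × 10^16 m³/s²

Convert to SI: v = 200.1 km/s = 200100 m/s.
For a circular orbit, v² = GM / r, so r = GM / v².
r = 4.004e+16 / (200100)² m ≈ 1e+06 m = 1000 km.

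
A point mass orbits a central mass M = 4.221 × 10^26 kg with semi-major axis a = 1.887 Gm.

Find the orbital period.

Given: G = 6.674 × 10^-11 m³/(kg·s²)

Convert to SI: a = 1.887 Gm = 1.887e+09 m.
GM = G · M = 6.674e-11 · 4.221e+26 = 2.8171e+16 m³/s².
Kepler's third law: T = 2π √(a³ / GM).
Substituting a = 1.887e+09 m and GM = 2.8171e+16 m³/s²:
T = 2π √((1.887e+09)³ / 2.8171e+16) s
T ≈ 3.069e+06 s = 35.52 days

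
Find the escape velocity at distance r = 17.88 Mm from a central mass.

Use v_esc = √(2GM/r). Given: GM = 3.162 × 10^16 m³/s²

Convert to SI: r = 17.88 Mm = 1.788e+07 m.
Escape velocity comes from setting total energy to zero: ½v² − GM/r = 0 ⇒ v_esc = √(2GM / r).
v_esc = √(2 · 3.162e+16 / 1.788e+07) m/s ≈ 5.947e+04 m/s = 59.47 km/s.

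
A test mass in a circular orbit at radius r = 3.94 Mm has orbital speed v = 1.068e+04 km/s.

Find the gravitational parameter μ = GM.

Convert to SI: r = 3.94 Mm = 3.94e+06 m; v = 1.068e+04 km/s = 1.068e+07 m/s.
For a circular orbit v² = GM/r, so GM = v² · r.
GM = (1.068e+07)² · 3.94e+06 m³/s² ≈ 4.494e+20 m³/s² = 4.494 × 10^20 m³/s².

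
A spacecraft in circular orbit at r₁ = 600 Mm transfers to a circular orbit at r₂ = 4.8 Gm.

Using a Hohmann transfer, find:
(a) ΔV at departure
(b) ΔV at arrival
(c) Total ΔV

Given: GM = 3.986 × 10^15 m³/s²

Convert to SI: r₁ = 600 Mm = 6e+08 m; r₂ = 4.8 Gm = 4.8e+09 m.
Transfer semi-major axis: a_t = (r₁ + r₂)/2 = (6e+08 + 4.8e+09)/2 = 2.7e+09 m.
Circular speeds: v₁ = √(GM/r₁) = 2577.47 m/s, v₂ = √(GM/r₂) = 911.272 m/s.
Transfer speeds (vis-viva v² = GM(2/r − 1/a_t)): v₁ᵗ = 3436.62 m/s, v₂ᵗ = 429.578 m/s.
(a) ΔV₁ = |v₁ᵗ − v₁| ≈ 859.2 m/s = 859.2 m/s.
(b) ΔV₂ = |v₂ − v₂ᵗ| ≈ 481.7 m/s = 481.7 m/s.
(c) ΔV_total = ΔV₁ + ΔV₂ ≈ 1341 m/s = 1.341 km/s.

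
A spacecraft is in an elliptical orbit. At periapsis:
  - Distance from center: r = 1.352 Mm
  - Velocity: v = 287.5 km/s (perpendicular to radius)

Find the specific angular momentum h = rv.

Convert to SI: r = 1.352 Mm = 1.352e+06 m; v = 287.5 km/s = 287500 m/s.
With v perpendicular to r, h = r · v.
h = 1.352e+06 · 287500 m²/s ≈ 3.887e+11 m²/s.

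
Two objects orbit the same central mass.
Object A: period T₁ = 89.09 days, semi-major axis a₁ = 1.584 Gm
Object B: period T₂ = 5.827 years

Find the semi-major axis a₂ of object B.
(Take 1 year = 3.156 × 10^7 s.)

Convert to SI: T₁ = 89.09 days = 7.69738e+06 s; a₁ = 1.584 Gm = 1.584e+09 m; T₂ = 5.827 years = 1.839e+08 s.
Kepler's third law: (T₁/T₂)² = (a₁/a₂)³ ⇒ a₂ = a₁ · (T₂/T₁)^(2/3).
T₂/T₁ = 1.839e+08 / 7.69738e+06 = 23.8913.
a₂ = 1.584e+09 · (23.8913)^(2/3) m ≈ 1.314e+10 m = 13.14 Gm.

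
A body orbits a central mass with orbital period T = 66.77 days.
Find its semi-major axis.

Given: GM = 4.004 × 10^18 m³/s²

Convert to SI: T = 66.77 days = 5.76893e+06 s.
Invert Kepler's third law: a = (GM · T² / (4π²))^(1/3).
Substituting T = 5.76893e+06 s and GM = 4.004e+18 m³/s²:
a = (4.004e+18 · (5.76893e+06)² / (4π²))^(1/3) m
a ≈ 1.5e+10 m = 15 Gm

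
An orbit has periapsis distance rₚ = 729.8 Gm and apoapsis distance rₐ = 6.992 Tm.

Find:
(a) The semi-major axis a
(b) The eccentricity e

Convert to SI: rₚ = 729.8 Gm = 7.298e+11 m; rₐ = 6.992 Tm = 6.992e+12 m.
(a) a = (rₚ + rₐ) / 2 = (7.298e+11 + 6.992e+12) / 2 ≈ 3.861e+12 m = 3.861 Tm.
(b) e = (rₐ − rₚ) / (rₐ + rₚ) = (6.992e+12 − 7.298e+11) / (6.992e+12 + 7.298e+11) ≈ 0.811.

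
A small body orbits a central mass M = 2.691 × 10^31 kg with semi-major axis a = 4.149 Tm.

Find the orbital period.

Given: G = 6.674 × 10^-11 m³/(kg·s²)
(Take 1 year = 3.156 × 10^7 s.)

Convert to SI: a = 4.149 Tm = 4.149e+12 m.
GM = G · M = 6.674e-11 · 2.691e+31 = 1.79597e+21 m³/s².
Kepler's third law: T = 2π √(a³ / GM).
Substituting a = 4.149e+12 m and GM = 1.79597e+21 m³/s²:
T = 2π √((4.149e+12)³ / 1.79597e+21) s
T ≈ 1.253e+09 s = 39.7 years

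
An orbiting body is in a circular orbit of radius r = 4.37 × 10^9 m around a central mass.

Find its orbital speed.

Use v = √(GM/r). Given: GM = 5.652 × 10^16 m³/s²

For a circular orbit, gravity supplies the centripetal force, so v = √(GM / r).
v = √(5.652e+16 / 4.37e+09) m/s ≈ 3596 m/s = 3.596 km/s.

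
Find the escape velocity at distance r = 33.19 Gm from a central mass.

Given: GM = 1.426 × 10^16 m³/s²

Convert to SI: r = 33.19 Gm = 3.319e+10 m.
Escape velocity comes from setting total energy to zero: ½v² − GM/r = 0 ⇒ v_esc = √(2GM / r).
v_esc = √(2 · 1.426e+16 / 3.319e+10) m/s ≈ 927 m/s = 927 m/s.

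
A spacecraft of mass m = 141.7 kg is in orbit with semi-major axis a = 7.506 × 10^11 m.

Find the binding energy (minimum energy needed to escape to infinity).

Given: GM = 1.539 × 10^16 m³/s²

Total orbital energy is E = −GMm/(2a); binding energy is E_bind = −E = GMm/(2a).
E_bind = 1.539e+16 · 141.7 / (2 · 7.506e+11) J ≈ 1.453e+06 J = 1.453 MJ.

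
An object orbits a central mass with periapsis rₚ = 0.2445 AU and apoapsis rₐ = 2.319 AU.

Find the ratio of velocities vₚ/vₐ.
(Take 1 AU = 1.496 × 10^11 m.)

Convert to SI: rₚ = 0.2445 AU = 3.65772e+10 m; rₐ = 2.319 AU = 3.46922e+11 m.
Conservation of angular momentum gives rₚvₚ = rₐvₐ, so vₚ/vₐ = rₐ/rₚ.
vₚ/vₐ = 3.46922e+11 / 3.65772e+10 ≈ 9.485.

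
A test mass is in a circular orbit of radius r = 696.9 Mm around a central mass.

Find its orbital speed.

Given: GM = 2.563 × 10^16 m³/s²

Convert to SI: r = 696.9 Mm = 6.969e+08 m.
For a circular orbit, gravity supplies the centripetal force, so v = √(GM / r).
v = √(2.563e+16 / 6.969e+08) m/s ≈ 6064 m/s = 6.064 km/s.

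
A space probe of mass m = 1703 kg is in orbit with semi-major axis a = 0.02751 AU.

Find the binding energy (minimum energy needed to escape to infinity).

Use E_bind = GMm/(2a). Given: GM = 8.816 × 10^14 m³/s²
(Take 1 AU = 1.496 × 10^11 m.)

Convert to SI: a = 0.02751 AU = 4.1155e+09 m.
Total orbital energy is E = −GMm/(2a); binding energy is E_bind = −E = GMm/(2a).
E_bind = 8.816e+14 · 1703 / (2 · 4.1155e+09) J ≈ 1.824e+08 J = 182.4 MJ.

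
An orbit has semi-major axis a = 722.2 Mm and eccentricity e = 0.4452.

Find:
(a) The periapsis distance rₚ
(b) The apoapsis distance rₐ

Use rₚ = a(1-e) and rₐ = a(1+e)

Convert to SI: a = 722.2 Mm = 7.222e+08 m.
(a) rₚ = a(1 − e) = 7.222e+08 · (1 − 0.4452) = 7.222e+08 · 0.5548 ≈ 4.007e+08 m = 400.7 Mm.
(b) rₐ = a(1 + e) = 7.222e+08 · (1 + 0.4452) = 7.222e+08 · 1.4452 ≈ 1.044e+09 m = 1.044 Gm.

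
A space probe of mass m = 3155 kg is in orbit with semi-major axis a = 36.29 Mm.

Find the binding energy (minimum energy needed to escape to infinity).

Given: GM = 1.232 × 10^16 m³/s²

Convert to SI: a = 36.29 Mm = 3.629e+07 m.
Total orbital energy is E = −GMm/(2a); binding energy is E_bind = −E = GMm/(2a).
E_bind = 1.232e+16 · 3155 / (2 · 3.629e+07) J ≈ 5.355e+11 J = 535.5 GJ.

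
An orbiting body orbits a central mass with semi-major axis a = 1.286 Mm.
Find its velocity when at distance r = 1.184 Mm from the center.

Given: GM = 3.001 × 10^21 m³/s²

Convert to SI: a = 1.286 Mm = 1.286e+06 m; r = 1.184 Mm = 1.184e+06 m.
Vis-viva: v = √(GM · (2/r − 1/a)).
2/r − 1/a = 2/1.184e+06 − 1/1.286e+06 = 9.11584e-07 m⁻¹.
v = √(3.001e+21 · 9.11584e-07) m/s ≈ 5.23e+07 m/s = 5.23e+04 km/s.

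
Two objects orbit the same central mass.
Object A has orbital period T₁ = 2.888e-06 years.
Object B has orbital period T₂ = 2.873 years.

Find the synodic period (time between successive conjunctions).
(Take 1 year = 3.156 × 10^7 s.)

Convert to SI: T₁ = 2.888e-06 years = 91.1453 s; T₂ = 2.873 years = 9.06719e+07 s.
T_syn = |T₁ · T₂ / (T₁ − T₂)|.
T_syn = |91.1453 · 9.06719e+07 / (91.1453 − 9.06719e+07)| s ≈ 91.15 s = 2.888e-06 years.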